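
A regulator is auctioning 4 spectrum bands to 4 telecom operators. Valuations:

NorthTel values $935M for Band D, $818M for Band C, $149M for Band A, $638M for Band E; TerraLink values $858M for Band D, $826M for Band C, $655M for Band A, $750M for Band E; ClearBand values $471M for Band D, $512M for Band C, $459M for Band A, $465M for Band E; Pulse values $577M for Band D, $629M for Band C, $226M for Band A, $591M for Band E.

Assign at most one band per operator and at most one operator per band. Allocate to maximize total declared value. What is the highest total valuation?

Maximum total: $2811M

Optimal: NorthTel→Band D ($935M), TerraLink→Band C ($826M), ClearBand→Band A ($459M), Pulse→Band E ($591M) — total 935+826+459+591 = $2811M.
Swapping ClearBand↔TerraLink (ClearBand→Band C $512M, TerraLink→Band A $655M) loses 118.
Every other assignment is strictly worse.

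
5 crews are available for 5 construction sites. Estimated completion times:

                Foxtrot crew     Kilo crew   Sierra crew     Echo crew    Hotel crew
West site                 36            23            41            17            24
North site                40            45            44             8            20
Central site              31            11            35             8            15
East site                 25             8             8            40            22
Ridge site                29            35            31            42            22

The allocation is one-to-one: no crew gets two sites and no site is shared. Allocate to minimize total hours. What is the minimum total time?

Optimal: Foxtrot crew→Ridge site (29 hours), Kilo crew→Central site (11 hours), Sierra crew→East site (8 hours), Echo crew→North site (8 hours), Hotel crew→West site (24 hours) — total 29+11+8+8+24 = 80 hours.
Column-greedy (each site in turn goes to its cheapest remaining crew) gives 85 hours, worse by 5.
Checked against all permutations: 80 hours is optimal.

Min total: 80 hours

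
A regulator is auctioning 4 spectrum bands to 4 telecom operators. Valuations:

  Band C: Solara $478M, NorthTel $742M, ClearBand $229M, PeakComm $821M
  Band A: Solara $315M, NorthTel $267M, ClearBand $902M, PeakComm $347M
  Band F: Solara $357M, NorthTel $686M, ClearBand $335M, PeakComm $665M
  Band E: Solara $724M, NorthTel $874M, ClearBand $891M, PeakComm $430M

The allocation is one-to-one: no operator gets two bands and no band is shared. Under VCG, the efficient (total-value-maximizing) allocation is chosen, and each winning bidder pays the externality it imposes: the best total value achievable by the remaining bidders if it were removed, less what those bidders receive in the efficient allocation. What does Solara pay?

Efficient allocation: Solara→Band E ($724M), NorthTel→Band F ($686M), ClearBand→Band A ($902M), PeakComm→Band C ($821M); total welfare W = $3133M.
Solara receives Band E at value $724M, so the others get W − 724 = $2409M.
Without Solara: best allocation of the remaining 3 bidders over all 4 bands is NorthTel→Band E ($874M), ClearBand→Band A ($902M), PeakComm→Band C ($821M), total $2597M.
VCG payment = (others' best without Solara) − (others' welfare with Solara) = 2597 − 2409 = $188M.

Solara pays $188M.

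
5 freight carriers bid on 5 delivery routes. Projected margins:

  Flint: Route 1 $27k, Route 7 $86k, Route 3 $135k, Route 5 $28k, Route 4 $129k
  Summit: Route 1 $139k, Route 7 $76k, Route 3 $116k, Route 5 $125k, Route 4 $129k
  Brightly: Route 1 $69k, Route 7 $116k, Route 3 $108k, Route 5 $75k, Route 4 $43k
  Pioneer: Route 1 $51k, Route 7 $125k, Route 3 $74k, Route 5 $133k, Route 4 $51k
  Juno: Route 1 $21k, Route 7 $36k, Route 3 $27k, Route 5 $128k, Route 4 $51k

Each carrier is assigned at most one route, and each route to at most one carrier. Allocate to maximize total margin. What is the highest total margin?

This is the linear assignment problem.
Optimal: Flint→Route 4 ($129k), Summit→Route 1 ($139k), Brightly→Route 3 ($108k), Pioneer→Route 7 ($125k), Juno→Route 5 ($128k) — total 129+139+108+125+128 = $629k.
Max-entry greedy (repeatedly take the single best remaining cell) gives $574k, worse by 55.
Next-best assignment: Flint→Route 3, Summit→Route 4, Brightly→Route 1, Pioneer→Route 7, Juno→Route 5 = $586k.
Every other assignment is strictly worse.

Maximum total: $629k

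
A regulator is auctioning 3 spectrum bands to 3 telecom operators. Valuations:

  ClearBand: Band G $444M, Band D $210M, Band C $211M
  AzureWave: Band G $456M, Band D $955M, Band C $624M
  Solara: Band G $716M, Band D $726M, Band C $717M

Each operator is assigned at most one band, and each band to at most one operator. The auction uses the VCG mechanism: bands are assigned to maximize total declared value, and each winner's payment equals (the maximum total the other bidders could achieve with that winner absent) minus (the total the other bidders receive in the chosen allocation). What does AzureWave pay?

AzureWave pays $9M.

Efficient allocation: ClearBand→Band G ($444M), AzureWave→Band D ($955M), Solara→Band C ($717M); total welfare W = $2116M.
AzureWave receives Band D at value $955M, so the others get W − 955 = $1161M.
Without AzureWave: best allocation of the remaining 2 bidders over all 3 bands is ClearBand→Band G ($444M), Solara→Band D ($726M), total $1170M.
VCG payment = (others' best without AzureWave) − (others' welfare with AzureWave) = 1170 − 1161 = $9M.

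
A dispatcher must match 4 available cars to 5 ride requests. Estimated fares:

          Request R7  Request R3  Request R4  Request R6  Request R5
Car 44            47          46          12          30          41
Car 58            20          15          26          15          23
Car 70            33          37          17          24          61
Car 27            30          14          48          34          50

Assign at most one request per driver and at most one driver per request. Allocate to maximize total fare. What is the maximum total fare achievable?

Maximum total: $175

Optimal: Car 44→Request R3 ($46), Car 58→Request R7 ($20), Car 70→Request R5 ($61), Car 27→Request R4 ($48) — total 46+20+61+48 = $175.
Row-greedy (each driver in turn takes its best remaining request) gives $168, worse by 7.
Next-best assignment: Car 44→Request R7, Car 58→Request R3, Car 70→Request R5, Car 27→Request R4 = $171.
No other one-to-one assignment exceeds $175.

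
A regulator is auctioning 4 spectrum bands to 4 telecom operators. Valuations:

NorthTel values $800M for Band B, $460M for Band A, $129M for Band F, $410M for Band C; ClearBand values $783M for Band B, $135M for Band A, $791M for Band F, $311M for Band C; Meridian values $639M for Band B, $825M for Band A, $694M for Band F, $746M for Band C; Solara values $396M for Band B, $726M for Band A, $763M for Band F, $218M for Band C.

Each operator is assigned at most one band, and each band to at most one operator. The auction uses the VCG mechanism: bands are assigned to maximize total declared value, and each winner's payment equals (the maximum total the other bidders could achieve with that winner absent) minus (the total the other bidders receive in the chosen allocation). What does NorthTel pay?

Efficient allocation: NorthTel→Band B ($800M), ClearBand→Band F ($791M), Meridian→Band C ($746M), Solara→Band A ($726M); total welfare W = $3063M.
NorthTel receives Band B at value $800M, so the others get W − 800 = $2263M.
Without NorthTel: best allocation of the remaining 3 bidders over all 4 bands is ClearBand→Band B ($783M), Meridian→Band A ($825M), Solara→Band F ($763M), total $2371M.
VCG payment = (others' best without NorthTel) − (others' welfare with NorthTel) = 2371 − 2263 = $108M.

NorthTel pays $108M.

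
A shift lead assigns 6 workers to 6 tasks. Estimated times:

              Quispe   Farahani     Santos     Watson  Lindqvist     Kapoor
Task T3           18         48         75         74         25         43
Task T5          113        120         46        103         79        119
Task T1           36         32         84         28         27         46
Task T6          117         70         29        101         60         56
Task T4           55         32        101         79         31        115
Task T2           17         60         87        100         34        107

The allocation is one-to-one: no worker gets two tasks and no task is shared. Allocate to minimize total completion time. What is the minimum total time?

Optimal: Quispe→Task T2 (17 min), Farahani→Task T4 (32 min), Santos→Task T5 (46 min), Watson→Task T1 (28 min), Lindqvist→Task T3 (25 min), Kapoor→Task T6 (56 min) — total 17+32+46+28+25+56 = 204 min.
Column-greedy (each task in turn goes to its cheapest remaining worker) gives 279 min, worse by 75.
Next-best assignment: Quispe→Task T3, Farahani→Task T4, Santos→Task T5, Watson→Task T1, Lindqvist→Task T2, Kapoor→Task T6 = 214 min.
Swapping Kapoor↔Watson (Kapoor→Task T1 46 min, Watson→Task T6 101 min) adds 63.

Minimum total: 204 min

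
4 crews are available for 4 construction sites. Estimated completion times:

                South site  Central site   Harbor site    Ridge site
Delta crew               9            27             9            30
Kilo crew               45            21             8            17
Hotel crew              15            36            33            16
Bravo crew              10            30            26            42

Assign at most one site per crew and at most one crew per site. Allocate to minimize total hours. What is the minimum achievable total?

Min total: 56 hours

Treat this as an assignment problem: match each crew to one site.
Optimal: Delta crew→Harbor site (9 hours), Kilo crew→Central site (21 hours), Hotel crew→Ridge site (16 hours), Bravo crew→South site (10 hours) — total 9+21+16+10 = 56 hours.
Min-entry greedy (repeatedly take the single cheapest remaining cell) gives 63 hours, worse by 7.
Swapping Kilo crew↔Bravo crew (Kilo crew→South site 45 hours, Bravo crew→Central site 30 hours) adds 44.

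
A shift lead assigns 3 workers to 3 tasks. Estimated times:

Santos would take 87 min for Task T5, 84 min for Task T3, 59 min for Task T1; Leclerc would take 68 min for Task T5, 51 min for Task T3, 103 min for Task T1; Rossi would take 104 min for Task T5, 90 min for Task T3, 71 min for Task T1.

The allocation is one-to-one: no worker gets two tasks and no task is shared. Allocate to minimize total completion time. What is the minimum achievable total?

Optimal: Santos→Task T5 (87 min), Leclerc→Task T3 (51 min), Rossi→Task T1 (71 min) — total 87+51+71 = 209 min.
Row-greedy (each worker in turn takes its cheapest remaining task) gives 214 min, worse by 5.
Next-best assignment: Santos→Task T1, Leclerc→Task T3, Rossi→Task T5 = 214 min.
Checked against all permutations: 209 min is optimal.

Min total: 209 min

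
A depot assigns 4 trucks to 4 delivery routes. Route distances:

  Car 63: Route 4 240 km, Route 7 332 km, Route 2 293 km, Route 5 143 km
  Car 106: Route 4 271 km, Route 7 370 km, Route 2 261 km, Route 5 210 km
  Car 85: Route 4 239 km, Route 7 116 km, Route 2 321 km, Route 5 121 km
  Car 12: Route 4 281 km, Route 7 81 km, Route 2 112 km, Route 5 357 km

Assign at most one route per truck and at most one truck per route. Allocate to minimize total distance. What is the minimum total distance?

Optimal: Car 63→Route 5 (143 km), Car 106→Route 4 (271 km), Car 85→Route 7 (116 km), Car 12→Route 2 (112 km) — total 143+271+116+112 = 642 km.
Row-greedy (each truck in turn takes its cheapest remaining route) gives 801 km, worse by 159.
Next-best assignment: Car 63→Route 4, Car 106→Route 5, Car 85→Route 7, Car 12→Route 2 = 678 km.
Swapping Car 106↔Car 63 (Car 106→Route 5 210 km, Car 63→Route 4 240 km) adds 36.
Every other assignment is strictly worse.

Minimum total: 642 km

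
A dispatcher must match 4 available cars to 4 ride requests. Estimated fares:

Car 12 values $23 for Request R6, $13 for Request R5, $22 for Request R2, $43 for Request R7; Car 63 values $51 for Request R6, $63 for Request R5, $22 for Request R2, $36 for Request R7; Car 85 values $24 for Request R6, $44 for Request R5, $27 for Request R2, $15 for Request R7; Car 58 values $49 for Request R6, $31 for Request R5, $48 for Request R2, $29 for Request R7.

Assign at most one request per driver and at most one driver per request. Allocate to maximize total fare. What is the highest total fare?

Maximum total: $186

Optimal: Car 12→Request R7 ($43), Car 63→Request R6 ($51), Car 85→Request R5 ($44), Car 58→Request R2 ($48) — total 43+51+44+48 = $186.
Row-greedy (each driver in turn takes its best remaining request) gives $182, worse by 4.
Next-best assignment: Car 12→Request R7, Car 63→Request R5, Car 85→Request R2, Car 58→Request R6 = $182.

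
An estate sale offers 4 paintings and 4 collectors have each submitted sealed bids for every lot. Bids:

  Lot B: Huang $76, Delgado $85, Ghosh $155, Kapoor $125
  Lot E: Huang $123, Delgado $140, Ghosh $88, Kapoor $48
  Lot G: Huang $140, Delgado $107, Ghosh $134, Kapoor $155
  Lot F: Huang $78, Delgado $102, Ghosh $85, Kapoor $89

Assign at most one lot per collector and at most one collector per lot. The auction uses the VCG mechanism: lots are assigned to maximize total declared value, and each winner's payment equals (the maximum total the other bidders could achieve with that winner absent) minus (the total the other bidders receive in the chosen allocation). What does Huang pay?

Efficient allocation: Huang→Lot E ($123), Delgado→Lot F ($102), Ghosh→Lot B ($155), Kapoor→Lot G ($155); total welfare W = $535.
Huang receives Lot E at value $123, so the others get W − 123 = $412.
Without Huang: best allocation of the remaining 3 bidders over all 4 lots is Delgado→Lot E ($140), Ghosh→Lot B ($155), Kapoor→Lot G ($155), total $450.
VCG payment = (others' best without Huang) − (others' welfare with Huang) = 450 − 412 = $38.

Huang pays $38.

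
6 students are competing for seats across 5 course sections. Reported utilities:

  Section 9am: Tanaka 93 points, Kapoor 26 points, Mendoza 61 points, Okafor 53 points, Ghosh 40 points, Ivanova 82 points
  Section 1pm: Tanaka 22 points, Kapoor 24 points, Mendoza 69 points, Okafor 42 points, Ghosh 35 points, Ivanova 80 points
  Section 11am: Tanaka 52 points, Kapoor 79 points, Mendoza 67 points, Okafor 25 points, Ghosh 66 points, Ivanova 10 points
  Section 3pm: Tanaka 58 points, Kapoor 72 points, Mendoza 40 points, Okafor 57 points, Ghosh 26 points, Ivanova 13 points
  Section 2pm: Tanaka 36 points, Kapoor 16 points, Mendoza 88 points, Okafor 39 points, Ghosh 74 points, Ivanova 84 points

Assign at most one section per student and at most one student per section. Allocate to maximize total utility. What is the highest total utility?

This is the linear assignment problem.
Optimal: Tanaka→Section 9am (93 points), Ivanova→Section 1pm (80 points), Ghosh→Section 11am (66 points), Kapoor→Section 3pm (72 points), Mendoza→Section 2pm (88 points) — total 93+80+66+72+88 = 399 points.
Row-greedy (each student in turn takes its best remaining section) gives 352 points, worse by 47.
Next-best assignment: Tanaka→Section 9am, Ivanova→Section 1pm, Kapoor→Section 11am, Okafor→Section 3pm, Mendoza→Section 2pm = 397 points.

Maximum total: 399 points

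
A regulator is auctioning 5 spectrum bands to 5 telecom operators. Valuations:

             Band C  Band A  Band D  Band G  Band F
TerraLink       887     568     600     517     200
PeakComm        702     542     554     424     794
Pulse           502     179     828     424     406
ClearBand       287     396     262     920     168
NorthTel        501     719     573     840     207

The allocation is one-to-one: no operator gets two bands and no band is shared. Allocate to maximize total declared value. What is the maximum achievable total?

This is the linear assignment problem.
Optimal: TerraLink→Band C ($887M), PeakComm→Band F ($794M), Pulse→Band D ($828M), ClearBand→Band G ($920M), NorthTel→Band A ($719M) — total 887+794+828+920+719 = $4148M.
Swapping PeakComm↔Pulse (PeakComm→Band D $554M, Pulse→Band F $406M) loses 662.
No other one-to-one assignment exceeds $4148M.

Max total: $4148M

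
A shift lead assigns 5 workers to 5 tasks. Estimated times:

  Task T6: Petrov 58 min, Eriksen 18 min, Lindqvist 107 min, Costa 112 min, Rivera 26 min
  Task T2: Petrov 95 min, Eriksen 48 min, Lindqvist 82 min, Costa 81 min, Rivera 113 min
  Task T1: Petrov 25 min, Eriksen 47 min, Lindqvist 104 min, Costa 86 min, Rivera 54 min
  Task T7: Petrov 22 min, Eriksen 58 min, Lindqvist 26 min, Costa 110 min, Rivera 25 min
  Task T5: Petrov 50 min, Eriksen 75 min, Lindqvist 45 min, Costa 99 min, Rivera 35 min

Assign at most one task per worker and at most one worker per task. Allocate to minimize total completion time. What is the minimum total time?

Optimal: Petrov→Task T1 (25 min), Eriksen→Task T6 (18 min), Lindqvist→Task T7 (26 min), Costa→Task T2 (81 min), Rivera→Task T5 (35 min) — total 25+18+26+81+35 = 185 min.
Column-greedy (each task in turn goes to its cheapest remaining worker) gives 194 min, worse by 9.

Minimum total: 185 min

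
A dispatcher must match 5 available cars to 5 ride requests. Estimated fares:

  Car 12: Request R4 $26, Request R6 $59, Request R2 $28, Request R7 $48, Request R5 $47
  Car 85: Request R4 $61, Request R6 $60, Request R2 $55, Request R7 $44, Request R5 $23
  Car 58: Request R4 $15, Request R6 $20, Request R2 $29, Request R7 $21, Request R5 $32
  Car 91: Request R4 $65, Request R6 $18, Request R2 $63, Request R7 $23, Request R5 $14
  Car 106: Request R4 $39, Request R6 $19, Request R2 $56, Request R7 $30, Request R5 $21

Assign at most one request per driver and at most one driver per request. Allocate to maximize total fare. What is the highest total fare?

Optimal: Car 12→Request R7 ($48), Car 85→Request R6 ($60), Car 58→Request R5 ($32), Car 91→Request R4 ($65), Car 106→Request R2 ($56) — total 48+60+32+65+56 = $261.
Row-greedy (each driver in turn takes its best remaining request) gives $245, worse by 16.
Next-best assignment: Car 12→Request R6, Car 85→Request R7, Car 58→Request R5, Car 91→Request R4, Car 106→Request R2 = $256.
Swapping Car 58↔Car 91 (Car 58→Request R4 $15, Car 91→Request R5 $14) loses 68.
Checked against all permutations: $261 is optimal.

Max total: $261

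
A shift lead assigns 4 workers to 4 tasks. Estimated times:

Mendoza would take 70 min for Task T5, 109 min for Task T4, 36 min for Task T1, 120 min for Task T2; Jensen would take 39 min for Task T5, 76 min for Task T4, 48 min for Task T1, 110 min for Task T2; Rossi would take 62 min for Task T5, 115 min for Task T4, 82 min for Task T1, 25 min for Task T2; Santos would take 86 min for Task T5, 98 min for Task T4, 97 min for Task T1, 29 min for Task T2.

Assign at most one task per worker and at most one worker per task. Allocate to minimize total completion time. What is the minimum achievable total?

Optimal: Mendoza→Task T1 (36 min), Jensen→Task T5 (39 min), Rossi→Task T2 (25 min), Santos→Task T4 (98 min) — total 36+39+25+98 = 198 min.
No other one-to-one assignment undercuts 198 min.

Min total: 198 min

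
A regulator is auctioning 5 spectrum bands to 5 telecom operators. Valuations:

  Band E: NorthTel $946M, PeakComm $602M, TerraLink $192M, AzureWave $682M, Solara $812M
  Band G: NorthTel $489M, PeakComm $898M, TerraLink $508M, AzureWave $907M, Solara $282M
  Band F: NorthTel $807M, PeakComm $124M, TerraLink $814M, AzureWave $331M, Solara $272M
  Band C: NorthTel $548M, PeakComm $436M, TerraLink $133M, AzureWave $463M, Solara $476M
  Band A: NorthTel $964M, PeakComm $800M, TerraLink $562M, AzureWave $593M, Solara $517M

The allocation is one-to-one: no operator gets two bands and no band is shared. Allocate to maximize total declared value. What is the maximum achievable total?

Max total: $3951M

This is the linear assignment problem.
Optimal: NorthTel→Band A ($964M), PeakComm→Band G ($898M), TerraLink→Band F ($814M), AzureWave→Band C ($463M), Solara→Band E ($812M) — total 964+898+814+463+812 = $3951M.
Max-entry greedy (repeatedly take the single best remaining cell) gives $3933M, worse by 18.
Swapping AzureWave↔TerraLink (AzureWave→Band F $331M, TerraLink→Band C $133M) loses 813.
Checked against all permutations: $3951M is optimal.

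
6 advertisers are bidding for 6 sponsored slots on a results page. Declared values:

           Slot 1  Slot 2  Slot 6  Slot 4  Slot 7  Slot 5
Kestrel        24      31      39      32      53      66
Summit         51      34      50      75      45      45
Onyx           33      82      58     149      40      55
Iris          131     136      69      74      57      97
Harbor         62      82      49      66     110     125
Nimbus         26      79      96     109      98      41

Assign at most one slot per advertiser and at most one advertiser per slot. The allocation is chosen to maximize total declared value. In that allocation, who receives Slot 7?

This is the linear assignment problem.
Optimal: Kestrel→Slot 7 ($53), Summit→Slot 1 ($51), Onyx→Slot 4 ($149), Iris→Slot 2 ($136), Harbor→Slot 5 ($125), Nimbus→Slot 6 ($96) — total 53+51+149+136+125+96 = $610.
Row-greedy (each advertiser in turn takes its best remaining slot) gives $560, worse by 50.
Kestrel's own top slot is Slot 5 ($66), but forcing Kestrel→Slot 5 and reassigning the rest optimally gives only $608 — worse by 2.

Kestrel receives Slot 7.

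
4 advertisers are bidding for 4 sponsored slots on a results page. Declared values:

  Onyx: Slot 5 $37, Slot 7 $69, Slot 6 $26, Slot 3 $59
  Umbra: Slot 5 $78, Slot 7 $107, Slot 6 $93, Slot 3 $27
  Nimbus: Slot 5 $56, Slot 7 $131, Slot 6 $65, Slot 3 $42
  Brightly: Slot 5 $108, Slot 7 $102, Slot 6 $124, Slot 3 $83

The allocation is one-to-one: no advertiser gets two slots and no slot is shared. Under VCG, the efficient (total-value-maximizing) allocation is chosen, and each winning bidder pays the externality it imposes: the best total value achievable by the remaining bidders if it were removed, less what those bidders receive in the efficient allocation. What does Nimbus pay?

Nimbus pays $29.

Efficient allocation: Onyx→Slot 3 ($59), Umbra→Slot 5 ($78), Nimbus→Slot 7 ($131), Brightly→Slot 6 ($124); total welfare W = $392.
Nimbus receives Slot 7 at value $131, so the others get W − 131 = $261.
Without Nimbus: best allocation of the remaining 3 bidders over all 4 slots is Onyx→Slot 3 ($59), Umbra→Slot 7 ($107), Brightly→Slot 6 ($124), total $290.
VCG payment = (others' best without Nimbus) − (others' welfare with Nimbus) = 290 − 261 = $29.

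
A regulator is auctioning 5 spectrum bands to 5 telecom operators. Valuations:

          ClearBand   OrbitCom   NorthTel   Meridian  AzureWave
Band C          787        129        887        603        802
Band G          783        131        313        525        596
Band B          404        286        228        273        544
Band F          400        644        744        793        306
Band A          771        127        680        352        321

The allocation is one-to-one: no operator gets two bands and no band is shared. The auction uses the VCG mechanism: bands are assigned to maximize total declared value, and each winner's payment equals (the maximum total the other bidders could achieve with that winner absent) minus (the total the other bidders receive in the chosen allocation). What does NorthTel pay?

Efficient allocation: ClearBand→Band A ($771M), OrbitCom→Band F ($644M), NorthTel→Band C ($887M), Meridian→Band G ($525M), AzureWave→Band B ($544M); total welfare W = $3371M.
NorthTel receives Band C at value $887M, so the others get W − 887 = $2484M.
Without NorthTel: best allocation of the remaining 4 bidders over all 5 bands is ClearBand→Band A ($771M), OrbitCom→Band F ($644M), Meridian→Band G ($525M), AzureWave→Band C ($802M), total $2742M.
VCG payment = (others' best without NorthTel) − (others' welfare with NorthTel) = 2742 − 2484 = $258M.

NorthTel pays $258M.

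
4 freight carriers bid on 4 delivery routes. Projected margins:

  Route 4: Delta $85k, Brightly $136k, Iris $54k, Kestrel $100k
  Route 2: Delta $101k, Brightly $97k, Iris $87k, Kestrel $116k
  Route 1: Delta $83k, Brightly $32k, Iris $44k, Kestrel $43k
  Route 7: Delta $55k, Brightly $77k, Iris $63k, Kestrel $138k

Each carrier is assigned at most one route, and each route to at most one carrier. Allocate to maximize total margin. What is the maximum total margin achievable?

Max total: $444k

Optimal: Delta→Route 1 ($83k), Brightly→Route 4 ($136k), Iris→Route 2 ($87k), Kestrel→Route 7 ($138k) — total 83+136+87+138 = $444k.
Max-entry greedy (repeatedly take the single best remaining cell) gives $419k, worse by 25.
Swapping Iris↔Brightly (Iris→Route 4 $54k, Brightly→Route 2 $97k) loses 72.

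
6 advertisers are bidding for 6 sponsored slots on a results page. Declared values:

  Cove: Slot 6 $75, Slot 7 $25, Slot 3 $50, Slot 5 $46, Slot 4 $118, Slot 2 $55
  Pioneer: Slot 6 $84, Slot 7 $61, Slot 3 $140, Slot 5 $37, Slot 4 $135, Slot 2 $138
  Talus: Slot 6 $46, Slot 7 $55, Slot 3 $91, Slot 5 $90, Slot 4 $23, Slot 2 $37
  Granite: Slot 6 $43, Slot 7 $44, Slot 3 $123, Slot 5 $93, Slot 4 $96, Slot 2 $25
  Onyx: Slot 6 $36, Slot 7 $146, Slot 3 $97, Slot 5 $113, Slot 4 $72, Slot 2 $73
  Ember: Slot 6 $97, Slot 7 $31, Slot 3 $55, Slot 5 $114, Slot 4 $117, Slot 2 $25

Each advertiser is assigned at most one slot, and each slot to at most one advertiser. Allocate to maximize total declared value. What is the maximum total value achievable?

Optimal: Cove→Slot 4 ($118), Pioneer→Slot 2 ($138), Talus→Slot 5 ($90), Granite→Slot 3 ($123), Onyx→Slot 7 ($146), Ember→Slot 6 ($97) — total 118+138+90+123+146+97 = $712.
Column-greedy (each slot in turn goes to its best remaining advertiser) gives $631, worse by 81.
Checked against all permutations: $712 is optimal.

Maximum total: $712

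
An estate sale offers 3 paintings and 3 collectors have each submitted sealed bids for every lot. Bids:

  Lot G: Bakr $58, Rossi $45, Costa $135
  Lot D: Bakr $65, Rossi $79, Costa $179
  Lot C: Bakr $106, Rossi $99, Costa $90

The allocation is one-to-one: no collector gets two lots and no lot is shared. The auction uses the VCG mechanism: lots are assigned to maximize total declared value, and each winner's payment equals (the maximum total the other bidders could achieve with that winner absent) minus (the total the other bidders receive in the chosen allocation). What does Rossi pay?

Rossi pays $48.

Efficient allocation: Bakr→Lot G ($58), Rossi→Lot C ($99), Costa→Lot D ($179); total welfare W = $336.
Rossi receives Lot C at value $99, so the others get W − 99 = $237.
Without Rossi: best allocation of the remaining 2 bidders over all 3 lots is Bakr→Lot C ($106), Costa→Lot D ($179), total $285.
VCG payment = (others' best without Rossi) − (others' welfare with Rossi) = 285 − 237 = $48.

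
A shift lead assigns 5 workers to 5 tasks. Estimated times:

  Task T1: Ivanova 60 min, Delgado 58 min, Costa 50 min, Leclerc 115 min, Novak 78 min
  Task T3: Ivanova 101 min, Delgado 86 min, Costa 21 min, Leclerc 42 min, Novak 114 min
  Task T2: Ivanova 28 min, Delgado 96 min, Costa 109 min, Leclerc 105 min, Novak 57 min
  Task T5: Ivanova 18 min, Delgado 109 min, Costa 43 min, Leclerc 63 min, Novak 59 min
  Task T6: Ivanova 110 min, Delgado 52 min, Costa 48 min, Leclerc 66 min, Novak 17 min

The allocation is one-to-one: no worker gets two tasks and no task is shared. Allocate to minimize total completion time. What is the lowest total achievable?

Minimum total: 187 min

Optimal: Ivanova→Task T2 (28 min), Delgado→Task T1 (58 min), Costa→Task T3 (21 min), Leclerc→Task T5 (63 min), Novak→Task T6 (17 min) — total 28+58+21+63+17 = 187 min.
Next-best assignment: Ivanova→Task T2, Delgado→Task T1, Costa→Task T5, Leclerc→Task T3, Novak→Task T6 = 188 min.
Checked against all permutations: 187 min is optimal.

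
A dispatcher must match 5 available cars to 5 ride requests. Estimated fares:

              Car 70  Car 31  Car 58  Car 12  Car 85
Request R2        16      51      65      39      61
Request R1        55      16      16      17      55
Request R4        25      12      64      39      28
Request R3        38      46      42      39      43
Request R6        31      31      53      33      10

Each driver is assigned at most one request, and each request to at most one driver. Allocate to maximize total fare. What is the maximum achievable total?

This is the linear assignment problem.
Optimal: Car 70→Request R1 ($55), Car 31→Request R3 ($46), Car 58→Request R4 ($64), Car 12→Request R6 ($33), Car 85→Request R2 ($61) — total 55+46+64+33+61 = $259.
Next-best assignment: Car 70→Request R1, Car 31→Request R3, Car 58→Request R6, Car 12→Request R4, Car 85→Request R2 = $254.

Maximum total: $259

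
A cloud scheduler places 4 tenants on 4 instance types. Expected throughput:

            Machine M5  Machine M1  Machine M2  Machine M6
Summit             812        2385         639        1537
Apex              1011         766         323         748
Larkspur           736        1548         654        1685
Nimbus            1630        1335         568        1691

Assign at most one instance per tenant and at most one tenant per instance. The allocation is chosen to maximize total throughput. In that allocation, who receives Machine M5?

Treat this as an assignment problem: match each tenant to one instance.
Optimal: Summit→Machine M1 (2385 ops/s), Apex→Machine M2 (323 ops/s), Larkspur→Machine M6 (1685 ops/s), Nimbus→Machine M5 (1630 ops/s) — total 2385+323+1685+1630 = 6023 ops/s.
Row-greedy (each tenant in turn takes its best remaining instance) gives 5649 ops/s, worse by 374.
Next-best assignment: Summit→Machine M1, Apex→Machine M5, Larkspur→Machine M2, Nimbus→Machine M6 = 5741 ops/s.
Nimbus's own top instance is Machine M6 (1691 ops/s), but forcing Nimbus→Machine M6 and reassigning the rest optimally gives only 5741 ops/s — worse by 282.

Nimbus receives Machine M5.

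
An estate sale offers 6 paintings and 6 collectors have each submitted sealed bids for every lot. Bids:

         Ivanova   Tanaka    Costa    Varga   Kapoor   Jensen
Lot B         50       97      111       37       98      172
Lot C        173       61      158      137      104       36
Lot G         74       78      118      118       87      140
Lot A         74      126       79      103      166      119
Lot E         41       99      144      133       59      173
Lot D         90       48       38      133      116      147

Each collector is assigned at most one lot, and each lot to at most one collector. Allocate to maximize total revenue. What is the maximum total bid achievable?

Max total: $866

Optimal: Ivanova→Lot C ($173), Tanaka→Lot G ($78), Costa→Lot E ($144), Varga→Lot D ($133), Kapoor→Lot A ($166), Jensen→Lot B ($172) — total 173+78+144+133+166+172 = $866.
Column-greedy (each lot in turn goes to its best remaining collector) gives $810, worse by 56.
Swapping Varga↔Ivanova (Varga→Lot C $137, Ivanova→Lot D $90) loses 79.
Checked against all permutations: $866 is optimal.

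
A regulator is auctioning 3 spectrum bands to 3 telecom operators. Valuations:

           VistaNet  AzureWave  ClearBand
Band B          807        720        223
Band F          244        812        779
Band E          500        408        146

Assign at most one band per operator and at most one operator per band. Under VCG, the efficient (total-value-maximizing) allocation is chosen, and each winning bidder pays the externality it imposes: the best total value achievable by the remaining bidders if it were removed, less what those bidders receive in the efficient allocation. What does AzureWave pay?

Efficient allocation: VistaNet→Band E ($500M), AzureWave→Band B ($720M), ClearBand→Band F ($779M); total welfare W = $1999M.
AzureWave receives Band B at value $720M, so the others get W − 720 = $1279M.
Without AzureWave: best allocation of the remaining 2 bidders over all 3 bands is VistaNet→Band B ($807M), ClearBand→Band F ($779M), total $1586M.
VCG payment = (others' best without AzureWave) − (others' welfare with AzureWave) = 1586 − 1279 = $307M.

AzureWave pays $307M.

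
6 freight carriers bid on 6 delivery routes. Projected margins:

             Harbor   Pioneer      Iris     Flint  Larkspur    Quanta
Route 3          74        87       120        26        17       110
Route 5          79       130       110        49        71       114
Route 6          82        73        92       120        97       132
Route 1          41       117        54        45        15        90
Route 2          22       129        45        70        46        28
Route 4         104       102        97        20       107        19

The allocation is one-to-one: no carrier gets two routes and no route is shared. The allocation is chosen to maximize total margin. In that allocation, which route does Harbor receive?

Optimal: Harbor→Route 5 ($79k), Pioneer→Route 2 ($129k), Iris→Route 3 ($120k), Flint→Route 6 ($120k), Larkspur→Route 4 ($107k), Quanta→Route 1 ($90k) — total 79+129+120+120+107+90 = $645k.
Row-greedy (each carrier in turn takes its best remaining route) gives $610k, worse by 35.
Harbor's own top route is Route 4 ($104k), but forcing Harbor→Route 4 and reassigning the rest optimally gives only $634k — worse by 11.

Harbor receives Route 5.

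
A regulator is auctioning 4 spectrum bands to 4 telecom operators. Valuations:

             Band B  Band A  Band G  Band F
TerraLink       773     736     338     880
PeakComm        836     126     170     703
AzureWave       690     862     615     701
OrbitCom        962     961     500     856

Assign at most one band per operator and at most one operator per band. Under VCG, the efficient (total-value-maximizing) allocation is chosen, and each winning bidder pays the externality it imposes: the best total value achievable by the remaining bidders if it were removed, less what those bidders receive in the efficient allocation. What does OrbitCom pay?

OrbitCom pays $247M.

Efficient allocation: TerraLink→Band F ($880M), PeakComm→Band B ($836M), AzureWave→Band G ($615M), OrbitCom→Band A ($961M); total welfare W = $3292M.
OrbitCom receives Band A at value $961M, so the others get W − 961 = $2331M.
Without OrbitCom: best allocation of the remaining 3 bidders over all 4 bands is TerraLink→Band F ($880M), PeakComm→Band B ($836M), AzureWave→Band A ($862M), total $2578M.
VCG payment = (others' best without OrbitCom) − (others' welfare with OrbitCom) = 2578 − 2331 = $247M.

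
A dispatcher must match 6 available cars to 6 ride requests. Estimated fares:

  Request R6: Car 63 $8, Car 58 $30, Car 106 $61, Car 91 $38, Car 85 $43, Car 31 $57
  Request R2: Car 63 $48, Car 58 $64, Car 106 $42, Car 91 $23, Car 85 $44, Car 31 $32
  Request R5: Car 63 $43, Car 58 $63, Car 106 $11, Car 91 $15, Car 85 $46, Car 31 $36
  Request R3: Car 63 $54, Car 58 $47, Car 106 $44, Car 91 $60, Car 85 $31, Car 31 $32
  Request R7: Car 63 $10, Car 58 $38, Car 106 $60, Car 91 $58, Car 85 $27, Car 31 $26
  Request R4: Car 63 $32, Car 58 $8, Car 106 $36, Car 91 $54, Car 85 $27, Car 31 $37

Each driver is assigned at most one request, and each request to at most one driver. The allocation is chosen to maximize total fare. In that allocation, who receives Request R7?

Car 106 receives Request R7.

Optimal: Car 63→Request R3 ($54), Car 58→Request R2 ($64), Car 106→Request R7 ($60), Car 91→Request R4 ($54), Car 85→Request R5 ($46), Car 31→Request R6 ($57) — total 54+64+60+54+46+57 = $335.
Max-entry greedy (repeatedly take the single best remaining cell) gives $278, worse by 57.
Next-best assignment: Car 63→Request R3, Car 58→Request R5, Car 106→Request R7, Car 91→Request R4, Car 85→Request R2, Car 31→Request R6 = $332.
Car 106's own top request is Request R6 ($61), but forcing Car 106→Request R6 and reassigning the rest optimally gives only $320 — worse by 15.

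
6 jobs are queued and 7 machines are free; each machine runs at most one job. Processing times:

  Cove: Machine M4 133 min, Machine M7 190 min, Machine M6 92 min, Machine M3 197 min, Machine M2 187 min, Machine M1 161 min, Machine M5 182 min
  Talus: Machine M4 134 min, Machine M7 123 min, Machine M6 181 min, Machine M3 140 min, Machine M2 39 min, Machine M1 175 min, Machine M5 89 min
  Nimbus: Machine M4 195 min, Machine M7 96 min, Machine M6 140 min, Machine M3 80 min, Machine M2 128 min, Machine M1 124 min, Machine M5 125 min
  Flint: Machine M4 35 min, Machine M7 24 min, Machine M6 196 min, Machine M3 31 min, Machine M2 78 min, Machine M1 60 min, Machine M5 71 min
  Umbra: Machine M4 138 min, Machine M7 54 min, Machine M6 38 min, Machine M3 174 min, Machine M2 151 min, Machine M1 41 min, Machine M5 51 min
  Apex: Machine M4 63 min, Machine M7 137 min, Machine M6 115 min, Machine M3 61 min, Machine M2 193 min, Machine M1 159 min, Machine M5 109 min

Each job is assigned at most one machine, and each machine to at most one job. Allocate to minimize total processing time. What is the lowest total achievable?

Treat this as an assignment problem: match each job to one machine.
Optimal: Cove→Machine M6 (92 min), Talus→Machine M2 (39 min), Nimbus→Machine M3 (80 min), Flint→Machine M7 (24 min), Umbra→Machine M1 (41 min), Apex→Machine M4 (63 min) — total 92+39+80+24+41+63 = 339 min.
Min-entry greedy (repeatedly take the single cheapest remaining cell) gives 419 min, worse by 80.
Next-best assignment: Cove→Machine M6, Talus→Machine M2, Nimbus→Machine M3, Flint→Machine M7, Umbra→Machine M5, Apex→Machine M4 = 349 min.

Min total: 339 min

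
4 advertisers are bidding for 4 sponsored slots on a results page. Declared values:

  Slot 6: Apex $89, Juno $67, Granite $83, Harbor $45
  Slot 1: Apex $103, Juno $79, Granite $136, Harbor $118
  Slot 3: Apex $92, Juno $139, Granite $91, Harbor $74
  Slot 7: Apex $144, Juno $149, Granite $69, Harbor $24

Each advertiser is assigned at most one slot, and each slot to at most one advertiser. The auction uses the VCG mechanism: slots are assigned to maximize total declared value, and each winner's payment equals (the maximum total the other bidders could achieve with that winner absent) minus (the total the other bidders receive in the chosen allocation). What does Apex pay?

Apex pays $19.

Efficient allocation: Apex→Slot 7 ($144), Juno→Slot 3 ($139), Granite→Slot 6 ($83), Harbor→Slot 1 ($118); total welfare W = $484.
Apex receives Slot 7 at value $144, so the others get W − 144 = $340.
Without Apex: best allocation of the remaining 3 bidders over all 4 slots is Juno→Slot 7 ($149), Granite→Slot 1 ($136), Harbor→Slot 3 ($74), total $359.
VCG payment = (others' best without Apex) − (others' welfare with Apex) = 359 − 340 = $19.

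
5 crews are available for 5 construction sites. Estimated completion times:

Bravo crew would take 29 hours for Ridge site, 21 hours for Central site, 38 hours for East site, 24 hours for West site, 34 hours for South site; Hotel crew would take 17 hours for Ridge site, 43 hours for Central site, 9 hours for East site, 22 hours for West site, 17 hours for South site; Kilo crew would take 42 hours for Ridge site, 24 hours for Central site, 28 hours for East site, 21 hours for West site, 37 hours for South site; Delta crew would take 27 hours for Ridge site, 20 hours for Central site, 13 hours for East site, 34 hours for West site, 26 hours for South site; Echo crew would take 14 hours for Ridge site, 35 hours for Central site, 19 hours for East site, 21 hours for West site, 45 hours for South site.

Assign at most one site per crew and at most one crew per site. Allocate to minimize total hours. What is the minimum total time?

Optimal: Bravo crew→Central site (21 hours), Hotel crew→South site (17 hours), Kilo crew→West site (21 hours), Delta crew→East site (13 hours), Echo crew→Ridge site (14 hours) — total 21+17+21+13+14 = 86 hours.
Column-greedy (each site in turn goes to its cheapest remaining crew) gives 98 hours, worse by 12.
Swapping Echo crew↔Hotel crew (Echo crew→South site 45 hours, Hotel crew→Ridge site 17 hours) adds 31.
No other one-to-one assignment undercuts 86 hours.

Minimum total: 86 hours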